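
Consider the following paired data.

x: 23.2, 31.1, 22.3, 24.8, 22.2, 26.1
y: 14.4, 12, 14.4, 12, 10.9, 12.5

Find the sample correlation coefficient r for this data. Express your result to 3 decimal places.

-0.291

n = 6, Σx = 149.7, Σy = 76.2, Σx² = 3791.83, Σy² = 977.78, Σxy = 1894.23
nΣxy − ΣxΣy = 11365.38 − 11407.14 = -41.76
nΣx² − (Σx)² = 22750.98 − 22410.09 = 340.89; nΣy² − (Σy)² = 5866.68 − 5806.44 = 60.24
r = -41.76 / √(340.89 × 60.24) = -41.76 / 143.3011 ≈ -0.291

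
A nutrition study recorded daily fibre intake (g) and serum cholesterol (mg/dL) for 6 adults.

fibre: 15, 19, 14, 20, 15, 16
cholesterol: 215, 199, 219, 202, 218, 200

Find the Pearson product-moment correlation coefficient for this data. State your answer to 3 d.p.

n = 6, Σx = 99, Σy = 1253, Σx² = 1663, Σy² = 262115, Σxy = 20582
nΣxy − ΣxΣy = 123492 − 124047 = -555
nΣx² − (Σx)² = 9978 − 9801 = 177; nΣy² − (Σy)² = 1572690 − 1570009 = 2681
r = -555 / √(177 × 2681) = -555 / 688.8665 ≈ -0.806

-0.806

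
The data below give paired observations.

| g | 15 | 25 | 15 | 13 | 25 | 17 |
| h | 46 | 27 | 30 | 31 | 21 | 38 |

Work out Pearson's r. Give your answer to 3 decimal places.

-0.642

n = 6, Σg = 110, Σh = 193, Σg² = 2158, Σh² = 6591, Σgh = 3389
nΣgh − ΣgΣh = 20334 − 21230 = -896
nΣg² − (Σg)² = 12948 − 12100 = 848; nΣh² − (Σh)² = 39546 − 37249 = 2297
r = -896 / √(848 × 2297) = -896 / 1395.6561 ≈ -0.642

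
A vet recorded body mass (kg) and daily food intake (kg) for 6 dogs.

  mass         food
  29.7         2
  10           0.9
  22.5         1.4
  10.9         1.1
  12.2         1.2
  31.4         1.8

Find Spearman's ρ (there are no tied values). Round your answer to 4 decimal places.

0.9429

Rank mass: 5, 1, 4, 2, 3, 6
Rank food: 6, 1, 4, 2, 3, 5
d = rank(mass) − rank(food): -1, 0, 0, 0, 0, 1; Σd² = 2
ρ = 1 − 6Σd² / [n(n²−1)] = 1 − 6×2 / (6×35) = 1 − 12/210 ≈ 0.9429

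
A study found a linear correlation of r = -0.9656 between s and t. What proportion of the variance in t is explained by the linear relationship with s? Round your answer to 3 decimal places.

r² = (-0.9656)² = 0.932

0.932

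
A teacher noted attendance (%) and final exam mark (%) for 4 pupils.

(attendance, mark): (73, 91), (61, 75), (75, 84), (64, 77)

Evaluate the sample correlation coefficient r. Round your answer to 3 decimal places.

0.864

n = 4, Σx = 273, Σy = 327, Σx² = 18771, Σy² = 26891, Σxy = 22446
nΣxy − ΣxΣy = 89784 − 89271 = 513
nΣx² − (Σx)² = 75084 − 74529 = 555; nΣy² − (Σy)² = 107564 − 106929 = 635
r = 513 / √(555 × 635) = 513 / 593.6539 ≈ 0.864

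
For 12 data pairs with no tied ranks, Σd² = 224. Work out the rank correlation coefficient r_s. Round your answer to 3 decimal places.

0.217

ρ = 1 − 6Σd² / [n(n²−1)] = 1 − 6×224 / (12×143)
  = 1 − 1344/1716 = 1 − 0.7832 ≈ 0.217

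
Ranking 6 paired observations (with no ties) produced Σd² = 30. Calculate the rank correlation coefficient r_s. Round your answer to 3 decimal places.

0.143

ρ = 1 − 6Σd² / [n(n²−1)] = 1 − 6×30 / (6×35)
  = 1 − 180/210 = 1 − 0.8571 ≈ 0.143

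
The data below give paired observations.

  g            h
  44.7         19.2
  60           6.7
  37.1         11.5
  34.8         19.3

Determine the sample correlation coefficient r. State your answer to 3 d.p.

n = 4, Σg = 176.6, Σh = 56.7, Σg² = 8185.54, Σh² = 918.27, Σgh = 2358.53
nΣgh − ΣgΣh = 9434.12 − 10013.22 = -579.1
nΣg² − (Σg)² = 32742.16 − 31187.56 = 1554.6; nΣh² − (Σh)² = 3673.08 − 3214.89 = 458.19
r = -579.1 / √(1554.6 × 458.19) = -579.1 / 843.9800 ≈ -0.686

-0.686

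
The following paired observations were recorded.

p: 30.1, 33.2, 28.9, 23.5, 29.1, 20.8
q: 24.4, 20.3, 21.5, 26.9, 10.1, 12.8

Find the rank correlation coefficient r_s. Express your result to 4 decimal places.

-0.0286

Rank p: 5, 6, 3, 2, 4, 1
Rank q: 5, 3, 4, 6, 1, 2
d = rank(p) − rank(q): 0, 3, -1, -4, 3, -1; Σd² = 36
ρ = 1 − 6Σd² / [n(n²−1)] = 1 − 6×36 / (6×35) = 1 − 216/210 ≈ -0.0286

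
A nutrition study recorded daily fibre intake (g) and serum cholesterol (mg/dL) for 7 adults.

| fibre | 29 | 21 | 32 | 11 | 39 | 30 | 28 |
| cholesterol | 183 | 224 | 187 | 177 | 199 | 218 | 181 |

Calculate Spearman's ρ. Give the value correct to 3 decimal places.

Rank fibre: 4, 2, 6, 1, 7, 5, 3
Rank cholesterol: 3, 7, 4, 1, 5, 6, 2
d = rank(fibre) − rank(cholesterol): 1, -5, 2, 0, 2, -1, 1; Σd² = 36
ρ = 1 − 6Σd² / [n(n²−1)] = 1 − 6×36 / (7×48) = 1 − 216/336 ≈ 0.357

0.357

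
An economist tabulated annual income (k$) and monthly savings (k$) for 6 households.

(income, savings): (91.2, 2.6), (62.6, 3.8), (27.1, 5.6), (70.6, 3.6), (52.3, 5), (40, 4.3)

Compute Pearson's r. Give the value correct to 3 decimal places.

n = 6, Σx = 343.8, Σy = 24.9, Σx² = 22290.26, Σy² = 109.01, Σxy = 1314.42
nΣxy − ΣxΣy = 7886.52 − 8560.62 = -674.1
nΣx² − (Σx)² = 133741.56 − 118198.44 = 15543.12; nΣy² − (Σy)² = 654.06 − 620.01 = 34.05
r = -674.1 / √(15543.12 × 34.05) = -674.1 / 727.4911 ≈ -0.927

-0.927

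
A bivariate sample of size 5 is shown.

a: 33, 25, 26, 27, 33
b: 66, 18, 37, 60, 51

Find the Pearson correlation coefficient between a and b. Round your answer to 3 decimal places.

n = 5, Σa = 144, Σb = 232, Σa² = 4208, Σb² = 12250, Σab = 6893
nΣab − ΣaΣb = 34465 − 33408 = 1057
nΣa² − (Σa)² = 21040 − 20736 = 304; nΣb² − (Σb)² = 61250 − 53824 = 7426
r = 1057 / √(304 × 7426) = 1057 / 1502.4993 ≈ 0.703

0.703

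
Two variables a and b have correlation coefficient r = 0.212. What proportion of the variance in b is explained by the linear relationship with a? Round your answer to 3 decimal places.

0.045

r² = (0.212)² = 0.045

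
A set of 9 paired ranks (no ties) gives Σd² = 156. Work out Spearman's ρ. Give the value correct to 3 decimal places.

ρ = 1 − 6Σd² / [n(n²−1)] = 1 − 6×156 / (9×80)
  = 1 − 936/720 = 1 − 1.3000 ≈ -0.300

-0.300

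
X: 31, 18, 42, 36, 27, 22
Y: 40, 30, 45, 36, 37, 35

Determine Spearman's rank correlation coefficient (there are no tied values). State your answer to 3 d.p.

0.829

Rank X: 4, 1, 6, 5, 3, 2
Rank Y: 5, 1, 6, 3, 4, 2
d = rank(X) − rank(Y): -1, 0, 0, 2, -1, 0; Σd² = 6
ρ = 1 − 6Σd² / [n(n²−1)] = 1 − 6×6 / (6×35) = 1 − 36/210 ≈ 0.829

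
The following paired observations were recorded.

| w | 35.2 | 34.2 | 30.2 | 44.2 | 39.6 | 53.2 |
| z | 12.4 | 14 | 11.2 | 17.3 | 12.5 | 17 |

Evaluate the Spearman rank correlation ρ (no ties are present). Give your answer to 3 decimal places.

0.771

Rank w: 3, 2, 1, 5, 4, 6
Rank z: 2, 4, 1, 6, 3, 5
d = rank(w) − rank(z): 1, -2, 0, -1, 1, 1; Σd² = 8
ρ = 1 − 6Σd² / [n(n²−1)] = 1 − 6×8 / (6×35) = 1 − 48/210 ≈ 0.771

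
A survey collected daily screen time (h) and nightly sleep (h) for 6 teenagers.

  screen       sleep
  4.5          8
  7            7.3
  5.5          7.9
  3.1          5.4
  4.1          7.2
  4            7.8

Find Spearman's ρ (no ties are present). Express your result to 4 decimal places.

Rank screen: 4, 6, 5, 1, 3, 2
Rank sleep: 6, 3, 5, 1, 2, 4
d = rank(screen) − rank(sleep): -2, 3, 0, 0, 1, -2; Σd² = 18
ρ = 1 − 6Σd² / [n(n²−1)] = 1 − 6×18 / (6×35) = 1 − 108/210 ≈ 0.4857

0.4857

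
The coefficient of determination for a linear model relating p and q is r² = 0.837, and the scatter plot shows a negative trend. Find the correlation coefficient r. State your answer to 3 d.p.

-0.915

|r| = √0.837 = 0.915
The association is negative, so r = −0.915.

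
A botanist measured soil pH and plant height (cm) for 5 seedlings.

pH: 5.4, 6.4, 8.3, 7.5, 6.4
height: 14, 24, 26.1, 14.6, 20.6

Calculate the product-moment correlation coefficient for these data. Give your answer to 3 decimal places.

n = 5, Σx = 34, Σy = 99.3, Σx² = 236.22, Σy² = 2090.73, Σxy = 687.17
nΣxy − ΣxΣy = 3435.85 − 3376.2 = 59.65
nΣx² − (Σx)² = 1181.1 − 1156 = 25.1; nΣy² − (Σy)² = 10453.65 − 9860.49 = 593.16
r = 59.65 / √(25.1 × 593.16) = 59.65 / 122.0177 ≈ 0.489

0.489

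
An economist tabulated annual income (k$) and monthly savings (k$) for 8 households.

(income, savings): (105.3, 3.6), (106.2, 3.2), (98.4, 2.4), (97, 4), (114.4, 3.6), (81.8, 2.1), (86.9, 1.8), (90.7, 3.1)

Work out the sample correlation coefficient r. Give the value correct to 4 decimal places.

0.6929

n = 8, Σx = 780.7, Σy = 23.8, Σx² = 77014.79, Σy² = 75.18, Σxy = 2364.29
nΣxy − ΣxΣy = 18914.32 − 18580.66 = 333.66
nΣx² − (Σx)² = 616118.32 − 609492.49 = 6625.83; nΣy² − (Σy)² = 601.44 − 566.44 = 35
r = 333.66 / √(6625.83 × 35) = 333.66 / 481.5642 ≈ 0.6929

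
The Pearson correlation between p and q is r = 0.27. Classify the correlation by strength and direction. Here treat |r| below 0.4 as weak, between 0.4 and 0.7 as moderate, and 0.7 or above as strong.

weak positive

r = 0.27 > 0 so the relationship is positive.
|r| = 0.27, which falls in the weak range.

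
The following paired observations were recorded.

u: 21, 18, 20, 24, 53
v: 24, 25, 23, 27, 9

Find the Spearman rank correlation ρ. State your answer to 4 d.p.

Rank u: 3, 1, 2, 4, 5
Rank v: 3, 4, 2, 5, 1
d = rank(u) − rank(v): 0, -3, 0, -1, 4; Σd² = 26
ρ = 1 − 6Σd² / [n(n²−1)] = 1 − 6×26 / (5×24) = 1 − 156/120 ≈ -0.3000

-0.3000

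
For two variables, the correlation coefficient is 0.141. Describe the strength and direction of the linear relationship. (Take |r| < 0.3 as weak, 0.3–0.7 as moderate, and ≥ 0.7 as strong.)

r = 0.141 > 0 so the relationship is positive.
|r| = 0.141, which falls in the weak range.

weak positive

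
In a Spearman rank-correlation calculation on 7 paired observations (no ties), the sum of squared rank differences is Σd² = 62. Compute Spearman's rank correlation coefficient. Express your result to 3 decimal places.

-0.107

ρ = 1 − 6Σd² / [n(n²−1)] = 1 − 6×62 / (7×48)
  = 1 − 372/336 = 1 − 1.1071 ≈ -0.107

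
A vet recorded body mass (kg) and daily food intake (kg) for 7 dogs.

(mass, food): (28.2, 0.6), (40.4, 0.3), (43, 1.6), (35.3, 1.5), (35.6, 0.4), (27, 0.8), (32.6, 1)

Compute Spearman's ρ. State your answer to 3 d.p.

Rank mass: 2, 6, 7, 4, 5, 1, 3
Rank food: 3, 1, 7, 6, 2, 4, 5
d = rank(mass) − rank(food): -1, 5, 0, -2, 3, -3, -2; Σd² = 52
ρ = 1 − 6Σd² / [n(n²−1)] = 1 − 6×52 / (7×48) = 1 − 312/336 ≈ 0.071

0.071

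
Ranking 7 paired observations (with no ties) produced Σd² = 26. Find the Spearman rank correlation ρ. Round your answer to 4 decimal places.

0.5357

ρ = 1 − 6Σd² / [n(n²−1)] = 1 − 6×26 / (7×48)
  = 1 − 156/336 = 1 − 0.46429 ≈ 0.5357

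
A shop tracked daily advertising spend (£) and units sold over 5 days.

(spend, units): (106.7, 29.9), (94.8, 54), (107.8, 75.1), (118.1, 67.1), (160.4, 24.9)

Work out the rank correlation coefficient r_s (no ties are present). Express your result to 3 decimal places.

-0.200

Rank spend: 2, 1, 3, 4, 5
Rank units: 2, 3, 5, 4, 1
d = rank(spend) − rank(units): 0, -2, -2, 0, 4; Σd² = 24
ρ = 1 − 6Σd² / [n(n²−1)] = 1 − 6×24 / (5×24) = 1 − 144/120 ≈ -0.200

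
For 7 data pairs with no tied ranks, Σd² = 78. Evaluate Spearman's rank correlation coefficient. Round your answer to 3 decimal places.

ρ = 1 − 6Σd² / [n(n²−1)] = 1 − 6×78 / (7×48)
  = 1 − 468/336 = 1 − 1.3929 ≈ -0.393

-0.393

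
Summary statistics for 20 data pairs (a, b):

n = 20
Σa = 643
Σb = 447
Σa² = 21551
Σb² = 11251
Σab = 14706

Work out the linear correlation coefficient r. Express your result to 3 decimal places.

r = (nΣab − ΣaΣb) / √[(nΣa² − (Σa)²)(nΣb² − (Σb)²)]
Numerator: 20×14706 − 643×447 = 6699
Denominator: √[(431020 − 413449)(225020 − 199809)] = √[17571 × 25211] = 21047.1490
r = 6699 / 21047.1490 ≈ 0.318

0.318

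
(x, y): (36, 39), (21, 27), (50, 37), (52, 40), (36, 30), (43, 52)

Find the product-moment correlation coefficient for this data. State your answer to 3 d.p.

n = 6, Σx = 238, Σy = 225, Σx² = 10086, Σy² = 8823, Σxy = 9217
nΣxy − ΣxΣy = 55302 − 53550 = 1752
nΣx² − (Σx)² = 60516 − 56644 = 3872; nΣy² − (Σy)² = 52938 − 50625 = 2313
r = 1752 / √(3872 × 2313) = 1752 / 2992.6470 ≈ 0.585

0.585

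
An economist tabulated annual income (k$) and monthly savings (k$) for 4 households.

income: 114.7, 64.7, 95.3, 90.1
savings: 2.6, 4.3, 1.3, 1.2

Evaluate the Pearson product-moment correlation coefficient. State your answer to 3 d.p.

-0.546

n = 4, Σx = 364.8, Σy = 9.4, Σx² = 34542.28, Σy² = 28.38, Σxy = 808.44
nΣxy − ΣxΣy = 3233.76 − 3429.12 = -195.36
nΣx² − (Σx)² = 138169.12 − 133079.04 = 5090.08; nΣy² − (Σy)² = 113.52 − 88.36 = 25.16
r = -195.36 / √(5090.08 × 25.16) = -195.36 / 357.8637 ≈ -0.546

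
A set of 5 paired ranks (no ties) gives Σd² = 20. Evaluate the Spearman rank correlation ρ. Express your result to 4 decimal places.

ρ = 1 − 6Σd² / [n(n²−1)] = 1 − 6×20 / (5×24)
  = 1 − 120/120 = 1 − 1.00000 ≈ 0.0000

0.0000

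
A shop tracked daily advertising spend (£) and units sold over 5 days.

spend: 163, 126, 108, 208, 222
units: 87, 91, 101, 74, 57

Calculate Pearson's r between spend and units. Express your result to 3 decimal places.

n = 5, Σx = 827, Σy = 410, Σx² = 146657, Σy² = 34776, Σxy = 64601
nΣxy − ΣxΣy = 323005 − 339070 = -16065
nΣx² − (Σx)² = 733285 − 683929 = 49356; nΣy² − (Σy)² = 173880 − 168100 = 5780
r = -16065 / √(49356 × 5780) = -16065 / 16890.1652 ≈ -0.951

-0.951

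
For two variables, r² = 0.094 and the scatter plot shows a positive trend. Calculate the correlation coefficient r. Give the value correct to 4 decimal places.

|r| = √0.094 = 0.3066
The association is positive, so r = 0.3066.

0.3066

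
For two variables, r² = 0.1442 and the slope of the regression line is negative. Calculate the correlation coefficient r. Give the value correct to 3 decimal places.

|r| = √0.1442 = 0.380
The association is negative, so r = −0.380.

-0.380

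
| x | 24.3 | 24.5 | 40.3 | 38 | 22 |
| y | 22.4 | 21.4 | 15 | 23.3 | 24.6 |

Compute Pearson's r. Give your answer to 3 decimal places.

n = 5, Σx = 149.1, Σy = 106.7, Σx² = 4742.83, Σy² = 2332.77, Σxy = 3099.72
nΣxy − ΣxΣy = 15498.6 − 15908.97 = -410.37
nΣx² − (Σx)² = 23714.15 − 22230.81 = 1483.34; nΣy² − (Σy)² = 11663.85 − 11384.89 = 278.96
r = -410.37 / √(1483.34 × 278.96) = -410.37 / 643.2671 ≈ -0.638

-0.638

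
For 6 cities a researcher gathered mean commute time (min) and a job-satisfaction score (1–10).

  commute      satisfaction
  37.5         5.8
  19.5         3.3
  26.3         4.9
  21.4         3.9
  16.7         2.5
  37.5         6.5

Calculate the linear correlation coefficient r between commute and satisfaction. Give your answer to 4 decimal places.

n = 6, Σx = 158.9, Σy = 26.9, Σx² = 4621.29, Σy² = 132.25, Σxy = 779.68
nΣxy − ΣxΣy = 4678.08 − 4274.41 = 403.67
nΣx² − (Σx)² = 27727.74 − 25249.21 = 2478.53; nΣy² − (Σy)² = 793.5 − 723.61 = 69.89
r = 403.67 / √(2478.53 × 69.89) = 403.67 / 416.2024 ≈ 0.9699

0.9699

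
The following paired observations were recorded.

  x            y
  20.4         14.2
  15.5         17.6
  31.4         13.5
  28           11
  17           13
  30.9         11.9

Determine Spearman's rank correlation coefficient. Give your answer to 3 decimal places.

-0.486

Rank x: 3, 1, 6, 4, 2, 5
Rank y: 5, 6, 4, 1, 3, 2
d = rank(x) − rank(y): -2, -5, 2, 3, -1, 3; Σd² = 52
ρ = 1 − 6Σd² / [n(n²−1)] = 1 − 6×52 / (6×35) = 1 − 312/210 ≈ -0.486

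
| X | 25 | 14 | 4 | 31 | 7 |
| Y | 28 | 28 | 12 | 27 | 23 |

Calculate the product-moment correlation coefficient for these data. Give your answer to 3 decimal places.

0.719

n = 5, ΣX = 81, ΣY = 118, ΣX² = 1847, ΣY² = 2970, ΣXY = 2138
nΣXY − ΣXΣY = 10690 − 9558 = 1132
nΣX² − (ΣX)² = 9235 − 6561 = 2674; nΣY² − (ΣY)² = 14850 − 13924 = 926
r = 1132 / √(2674 × 926) = 1132 / 1573.5705 ≈ 0.719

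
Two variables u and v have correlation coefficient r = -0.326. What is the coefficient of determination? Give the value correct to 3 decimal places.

0.106

r² = (-0.326)² = 0.106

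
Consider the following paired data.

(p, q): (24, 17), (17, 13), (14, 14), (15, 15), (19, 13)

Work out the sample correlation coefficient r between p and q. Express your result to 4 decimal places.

0.5807

n = 5, Σp = 89, Σq = 72, Σp² = 1647, Σq² = 1048, Σpq = 1297
nΣpq − ΣpΣq = 6485 − 6408 = 77
nΣp² − (Σp)² = 8235 − 7921 = 314; nΣq² − (Σq)² = 5240 − 5184 = 56
r = 77 / √(314 × 56) = 77 / 132.6047 ≈ 0.5807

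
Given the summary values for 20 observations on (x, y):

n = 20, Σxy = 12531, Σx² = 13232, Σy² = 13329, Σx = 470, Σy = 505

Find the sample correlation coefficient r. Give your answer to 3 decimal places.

0.590

r = (nΣxy − ΣxΣy) / √[(nΣx² − (Σx)²)(nΣy² − (Σy)²)]
Numerator: 20×12531 − 470×505 = 13270
Denominator: √[(264640 − 220900)(266580 − 255025)] = √[43740 × 11555] = 22481.4524
r = 13270 / 22481.4524 ≈ 0.590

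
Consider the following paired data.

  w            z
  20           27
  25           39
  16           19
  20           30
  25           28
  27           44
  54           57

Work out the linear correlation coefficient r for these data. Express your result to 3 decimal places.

0.898

n = 7, Σw = 187, Σz = 244, Σw² = 5951, Σz² = 9480, Σwz = 7385
nΣwz − ΣwΣz = 51695 − 45628 = 6067
nΣw² − (Σw)² = 41657 − 34969 = 6688; nΣz² − (Σz)² = 66360 − 59536 = 6824
r = 6067 / √(6688 × 6824) = 6067 / 6755.6578 ≈ 0.898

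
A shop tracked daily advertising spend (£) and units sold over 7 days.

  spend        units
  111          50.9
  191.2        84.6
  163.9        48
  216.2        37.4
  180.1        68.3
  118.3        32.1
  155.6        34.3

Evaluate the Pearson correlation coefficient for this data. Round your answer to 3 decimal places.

0.337

n = 7, Σx = 1136.3, Σy = 355.6, Σx² = 193126.35, Σy² = 20322.52, Σxy = 59213.84
nΣxy − ΣxΣy = 414496.88 − 404068.28 = 10428.6
nΣx² − (Σx)² = 1351884.45 − 1291177.69 = 60706.76; nΣy² − (Σy)² = 142257.64 − 126451.36 = 15806.28
r = 10428.6 / √(60706.76 × 15806.28) = 10428.6 / 30976.5725 ≈ 0.337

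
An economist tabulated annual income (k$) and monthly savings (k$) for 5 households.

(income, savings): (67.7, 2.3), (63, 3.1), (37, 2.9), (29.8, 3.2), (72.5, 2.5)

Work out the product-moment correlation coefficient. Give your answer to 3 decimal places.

-0.706

n = 5, Σx = 270, Σy = 14, Σx² = 16065.58, Σy² = 39.8, Σxy = 734.92
nΣxy − ΣxΣy = 3674.6 − 3780 = -105.4
nΣx² − (Σx)² = 80327.9 − 72900 = 7427.9; nΣy² − (Σy)² = 199 − 196 = 3
r = -105.4 / √(7427.9 × 3) = -105.4 / 149.2773 ≈ -0.706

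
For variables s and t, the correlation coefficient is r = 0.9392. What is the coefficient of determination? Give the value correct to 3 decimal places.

0.882

r² = (0.9392)² = 0.882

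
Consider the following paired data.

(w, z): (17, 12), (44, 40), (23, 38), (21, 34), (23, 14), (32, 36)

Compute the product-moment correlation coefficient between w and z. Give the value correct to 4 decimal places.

n = 6, Σw = 160, Σz = 174, Σw² = 4748, Σz² = 5836, Σwz = 5026
nΣwz − ΣwΣz = 30156 − 27840 = 2316
nΣw² − (Σw)² = 28488 − 25600 = 2888; nΣz² − (Σz)² = 35016 − 30276 = 4740
r = 2316 / √(2888 × 4740) = 2316 / 3699.8811 ≈ 0.6260

0.6260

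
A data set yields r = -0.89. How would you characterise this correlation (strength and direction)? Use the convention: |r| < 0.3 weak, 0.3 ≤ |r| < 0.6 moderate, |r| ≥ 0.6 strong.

strong negative

r = -0.89 < 0 so the relationship is negative.
|r| = 0.89, which falls in the strong range.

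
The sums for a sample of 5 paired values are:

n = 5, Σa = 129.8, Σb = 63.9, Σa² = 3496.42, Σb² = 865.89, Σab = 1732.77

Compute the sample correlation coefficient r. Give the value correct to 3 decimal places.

0.935

r = (nΣab − ΣaΣb) / √[(nΣa² − (Σa)²)(nΣb² − (Σb)²)]
Numerator: 5×1732.77 − 129.8×63.9 = 369.63
Denominator: √[(17482.1 − 16848.04)(4329.45 − 4083.21)] = √[634.06 × 246.24] = 395.1341
r = 369.63 / 395.1341 ≈ 0.935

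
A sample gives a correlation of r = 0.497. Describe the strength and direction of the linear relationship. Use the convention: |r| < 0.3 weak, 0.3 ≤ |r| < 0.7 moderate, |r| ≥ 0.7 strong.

r = 0.497 > 0 so the relationship is positive.
|r| = 0.497, which falls in the moderate range.

moderate positive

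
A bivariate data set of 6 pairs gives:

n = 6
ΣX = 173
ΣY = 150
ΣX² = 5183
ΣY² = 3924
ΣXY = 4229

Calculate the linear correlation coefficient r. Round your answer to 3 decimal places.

-0.521

r = (nΣXY − ΣXΣY) / √[(nΣX² − (ΣX)²)(nΣY² − (ΣY)²)]
Numerator: 6×4229 − 173×150 = -576
Denominator: √[(31098 − 29929)(23544 − 22500)] = √[1169 × 1044] = 1104.7335
r = -576 / 1104.7335 ≈ -0.521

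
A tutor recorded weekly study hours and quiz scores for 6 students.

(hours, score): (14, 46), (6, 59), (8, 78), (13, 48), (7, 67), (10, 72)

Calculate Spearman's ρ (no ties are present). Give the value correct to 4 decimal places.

-0.4857

Rank hours: 6, 1, 3, 5, 2, 4
Rank score: 1, 3, 6, 2, 4, 5
d = rank(hours) − rank(score): 5, -2, -3, 3, -2, -1; Σd² = 52
ρ = 1 − 6Σd² / [n(n²−1)] = 1 − 6×52 / (6×35) = 1 − 312/210 ≈ -0.4857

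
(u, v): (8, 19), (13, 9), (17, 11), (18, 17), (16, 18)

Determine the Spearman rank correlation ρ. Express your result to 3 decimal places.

-0.300

Rank u: 1, 2, 4, 5, 3
Rank v: 5, 1, 2, 3, 4
d = rank(u) − rank(v): -4, 1, 2, 2, -1; Σd² = 26
ρ = 1 − 6Σd² / [n(n²−1)] = 1 − 6×26 / (5×24) = 1 − 156/120 ≈ -0.300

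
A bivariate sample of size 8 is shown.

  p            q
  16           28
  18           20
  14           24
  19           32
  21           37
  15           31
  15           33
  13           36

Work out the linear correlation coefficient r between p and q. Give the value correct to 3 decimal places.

n = 8, Σp = 131, Σq = 241, Σp² = 2197, Σq² = 7499, Σpq = 3957
nΣpq − ΣpΣq = 31656 − 31571 = 85
nΣp² − (Σp)² = 17576 − 17161 = 415; nΣq² − (Σq)² = 59992 − 58081 = 1911
r = 85 / √(415 × 1911) = 85 / 890.5420 ≈ 0.095

0.095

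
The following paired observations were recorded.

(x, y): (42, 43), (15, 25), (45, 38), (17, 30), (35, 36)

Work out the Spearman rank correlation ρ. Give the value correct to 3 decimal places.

0.900

Rank x: 4, 1, 5, 2, 3
Rank y: 5, 1, 4, 2, 3
d = rank(x) − rank(y): -1, 0, 1, 0, 0; Σd² = 2
ρ = 1 − 6Σd² / [n(n²−1)] = 1 − 6×2 / (5×24) = 1 − 12/120 ≈ 0.900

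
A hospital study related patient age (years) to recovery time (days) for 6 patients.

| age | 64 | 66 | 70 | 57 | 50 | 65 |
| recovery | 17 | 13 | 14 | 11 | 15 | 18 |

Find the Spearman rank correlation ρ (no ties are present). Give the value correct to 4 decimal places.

Rank age: 3, 5, 6, 2, 1, 4
Rank recovery: 5, 2, 3, 1, 4, 6
d = rank(age) − rank(recovery): -2, 3, 3, 1, -3, -2; Σd² = 36
ρ = 1 − 6Σd² / [n(n²−1)] = 1 − 6×36 / (6×35) = 1 − 216/210 ≈ -0.0286

-0.0286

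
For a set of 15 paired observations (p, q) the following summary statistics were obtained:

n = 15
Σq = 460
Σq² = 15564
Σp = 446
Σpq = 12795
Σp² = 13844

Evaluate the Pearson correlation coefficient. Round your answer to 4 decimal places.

-0.9573

r = (nΣpq − ΣpΣq) / √[(nΣp² − (Σp)²)(nΣq² − (Σq)²)]
Numerator: 15×12795 − 446×460 = -13235
Denominator: √[(207660 − 198916)(233460 − 211600)] = √[8744 × 21860] = 13825.4779
r = -13235 / 13825.4779 ≈ -0.9573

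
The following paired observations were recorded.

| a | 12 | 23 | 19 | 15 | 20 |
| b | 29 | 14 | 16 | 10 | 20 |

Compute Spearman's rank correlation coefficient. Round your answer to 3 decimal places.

-0.300

Rank a: 1, 5, 3, 2, 4
Rank b: 5, 2, 3, 1, 4
d = rank(a) − rank(b): -4, 3, 0, 1, 0; Σd² = 26
ρ = 1 − 6Σd² / [n(n²−1)] = 1 − 6×26 / (5×24) = 1 − 156/120 ≈ -0.300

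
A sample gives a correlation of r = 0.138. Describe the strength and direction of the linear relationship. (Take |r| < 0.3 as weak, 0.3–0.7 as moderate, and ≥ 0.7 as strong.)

weak positive

r = 0.138 > 0 so the relationship is positive.
|r| = 0.138, which falls in the weak range.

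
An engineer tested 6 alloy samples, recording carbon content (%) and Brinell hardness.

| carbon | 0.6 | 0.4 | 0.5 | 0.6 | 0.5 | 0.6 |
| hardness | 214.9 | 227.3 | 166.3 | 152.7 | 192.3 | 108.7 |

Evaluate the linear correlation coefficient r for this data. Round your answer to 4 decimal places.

-0.5882

n = 6, Σx = 3.2, Σy = 1062.2, Σx² = 1.74, Σy² = 197615.26, Σxy = 556
nΣxy − ΣxΣy = 3336 − 3399.04 = -63.04
nΣx² − (Σx)² = 10.44 − 10.24 = 0.2; nΣy² − (Σy)² = 1185691.56 − 1128268.84 = 57422.72
r = -63.04 / √(0.2 × 57422.72) = -63.04 / 107.1660 ≈ -0.5882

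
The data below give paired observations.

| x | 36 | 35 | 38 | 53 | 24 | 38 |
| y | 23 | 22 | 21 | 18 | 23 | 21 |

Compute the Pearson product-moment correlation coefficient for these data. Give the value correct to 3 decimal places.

n = 6, Σx = 224, Σy = 128, Σx² = 8794, Σy² = 2748, Σxy = 4700
nΣxy − ΣxΣy = 28200 − 28672 = -472
nΣx² − (Σx)² = 52764 − 50176 = 2588; nΣy² − (Σy)² = 16488 − 16384 = 104
r = -472 / √(2588 × 104) = -472 / 518.7986 ≈ -0.910

-0.910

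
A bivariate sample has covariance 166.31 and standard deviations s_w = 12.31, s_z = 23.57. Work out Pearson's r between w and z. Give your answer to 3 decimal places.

0.573

r = Cov(w,z) / (s_w · s_z) = 166.31 / (12.31 × 23.57)
  = 166.31 / 290.1467 ≈ 0.573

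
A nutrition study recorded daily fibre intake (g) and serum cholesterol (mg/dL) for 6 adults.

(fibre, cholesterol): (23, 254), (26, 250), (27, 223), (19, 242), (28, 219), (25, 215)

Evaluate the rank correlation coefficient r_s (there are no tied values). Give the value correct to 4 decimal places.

Rank fibre: 2, 4, 5, 1, 6, 3
Rank cholesterol: 6, 5, 3, 4, 2, 1
d = rank(fibre) − rank(cholesterol): -4, -1, 2, -3, 4, 2; Σd² = 50
ρ = 1 − 6Σd² / [n(n²−1)] = 1 − 6×50 / (6×35) = 1 − 300/210 ≈ -0.4286

-0.4286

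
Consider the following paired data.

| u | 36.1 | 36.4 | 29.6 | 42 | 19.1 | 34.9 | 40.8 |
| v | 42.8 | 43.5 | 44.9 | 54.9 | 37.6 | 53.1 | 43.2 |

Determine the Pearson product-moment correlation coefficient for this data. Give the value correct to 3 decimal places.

n = 7, Σu = 238.9, Σv = 320, Σu² = 8515.79, Σv² = 14853.72, Σuv = 11097.23
nΣuv − ΣuΣv = 77680.61 − 76448 = 1232.61
nΣu² − (Σu)² = 59610.53 − 57073.21 = 2537.32; nΣv² − (Σv)² = 103976.04 − 102400 = 1576.04
r = 1232.61 / √(2537.32 × 1576.04) = 1232.61 / 1999.7294 ≈ 0.616

0.616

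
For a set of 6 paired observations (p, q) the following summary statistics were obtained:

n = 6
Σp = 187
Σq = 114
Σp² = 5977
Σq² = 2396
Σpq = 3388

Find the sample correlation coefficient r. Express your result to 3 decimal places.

r = (nΣpq − ΣpΣq) / √[(nΣp² − (Σp)²)(nΣq² − (Σq)²)]
Numerator: 6×3388 − 187×114 = -990
Denominator: √[(35862 − 34969)(14376 − 12996)] = √[893 × 1380] = 1110.1081
r = -990 / 1110.1081 ≈ -0.892

-0.892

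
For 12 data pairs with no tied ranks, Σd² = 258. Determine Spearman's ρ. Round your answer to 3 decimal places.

0.098

ρ = 1 − 6Σd² / [n(n²−1)] = 1 − 6×258 / (12×143)
  = 1 − 1548/1716 = 1 − 0.9021 ≈ 0.098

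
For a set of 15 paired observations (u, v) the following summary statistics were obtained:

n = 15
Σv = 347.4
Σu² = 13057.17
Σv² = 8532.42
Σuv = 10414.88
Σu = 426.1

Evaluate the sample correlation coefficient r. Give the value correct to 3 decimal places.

0.802

r = (nΣuv − ΣuΣv) / √[(nΣu² − (Σu)²)(nΣv² − (Σv)²)]
Numerator: 15×10414.88 − 426.1×347.4 = 8196.06
Denominator: √[(195857.55 − 181561.21)(127986.3 − 120686.76)] = √[14296.34 × 7299.54] = 10215.5130
r = 8196.06 / 10215.5130 ≈ 0.802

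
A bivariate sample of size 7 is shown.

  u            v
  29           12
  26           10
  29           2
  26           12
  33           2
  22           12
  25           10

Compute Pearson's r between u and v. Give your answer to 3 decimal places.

-0.727

n = 7, Σu = 190, Σv = 60, Σu² = 5232, Σv² = 640, Σuv = 1558
nΣuv − ΣuΣv = 10906 − 11400 = -494
nΣu² − (Σu)² = 36624 − 36100 = 524; nΣv² − (Σv)² = 4480 − 3600 = 880
r = -494 / √(524 × 880) = -494 / 679.0582 ≈ -0.727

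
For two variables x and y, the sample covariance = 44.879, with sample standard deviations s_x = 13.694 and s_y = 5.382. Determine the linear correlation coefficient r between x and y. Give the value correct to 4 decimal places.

0.6089

r = Cov(x,y) / (s_x · s_y) = 44.879 / (13.694 × 5.382)
  = 44.879 / 73.7011 ≈ 0.6089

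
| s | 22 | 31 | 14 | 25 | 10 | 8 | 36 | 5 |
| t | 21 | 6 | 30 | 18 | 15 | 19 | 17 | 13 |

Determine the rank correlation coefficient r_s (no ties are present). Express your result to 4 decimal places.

Rank s: 5, 7, 4, 6, 3, 2, 8, 1
Rank t: 7, 1, 8, 5, 3, 6, 4, 2
d = rank(s) − rank(t): -2, 6, -4, 1, 0, -4, 4, -1; Σd² = 90
ρ = 1 − 6Σd² / [n(n²−1)] = 1 − 6×90 / (8×63) = 1 − 540/504 ≈ -0.0714

-0.0714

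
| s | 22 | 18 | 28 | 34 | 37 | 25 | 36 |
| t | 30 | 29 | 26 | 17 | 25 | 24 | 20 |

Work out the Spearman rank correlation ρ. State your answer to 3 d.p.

-0.643

Rank s: 2, 1, 4, 5, 7, 3, 6
Rank t: 7, 6, 5, 1, 4, 3, 2
d = rank(s) − rank(t): -5, -5, -1, 4, 3, 0, 4; Σd² = 92
ρ = 1 − 6Σd² / [n(n²−1)] = 1 − 6×92 / (7×48) = 1 − 552/336 ≈ -0.643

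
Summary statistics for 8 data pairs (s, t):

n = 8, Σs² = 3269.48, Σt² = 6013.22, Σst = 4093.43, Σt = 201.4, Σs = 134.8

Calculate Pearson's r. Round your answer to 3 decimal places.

r = (nΣst − ΣsΣt) / √[(nΣs² − (Σs)²)(nΣt² − (Σt)²)]
Numerator: 8×4093.43 − 134.8×201.4 = 5598.72
Denominator: √[(26155.84 − 18171.04)(48105.76 − 40561.96)] = √[7984.8 × 7543.8] = 7761.1684
r = 5598.72 / 7761.1684 ≈ 0.721

0.721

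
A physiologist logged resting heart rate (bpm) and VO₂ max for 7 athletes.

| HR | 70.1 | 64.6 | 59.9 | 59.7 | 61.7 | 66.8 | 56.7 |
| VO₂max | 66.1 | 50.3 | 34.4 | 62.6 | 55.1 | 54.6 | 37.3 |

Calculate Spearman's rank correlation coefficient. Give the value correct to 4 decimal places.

Rank HR: 7, 5, 3, 2, 4, 6, 1
Rank VO₂max: 7, 3, 1, 6, 5, 4, 2
d = rank(HR) − rank(VO₂max): 0, 2, 2, -4, -1, 2, -1; Σd² = 30
ρ = 1 − 6Σd² / [n(n²−1)] = 1 − 6×30 / (7×48) = 1 − 180/336 ≈ 0.4643

0.4643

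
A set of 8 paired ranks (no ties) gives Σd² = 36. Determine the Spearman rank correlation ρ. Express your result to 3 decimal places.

0.571

ρ = 1 − 6Σd² / [n(n²−1)] = 1 − 6×36 / (8×63)
  = 1 − 216/504 = 1 − 0.4286 ≈ 0.571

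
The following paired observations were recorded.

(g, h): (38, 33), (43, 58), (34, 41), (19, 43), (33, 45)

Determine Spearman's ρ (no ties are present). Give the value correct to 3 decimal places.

0.100

Rank g: 4, 5, 3, 1, 2
Rank h: 1, 5, 2, 3, 4
d = rank(g) − rank(h): 3, 0, 1, -2, -2; Σd² = 18
ρ = 1 − 6Σd² / [n(n²−1)] = 1 − 6×18 / (5×24) = 1 − 108/120 ≈ 0.100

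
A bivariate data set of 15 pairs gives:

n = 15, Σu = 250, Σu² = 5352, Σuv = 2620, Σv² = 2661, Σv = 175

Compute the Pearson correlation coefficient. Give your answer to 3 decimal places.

r = (nΣuv − ΣuΣv) / √[(nΣu² − (Σu)²)(nΣv² − (Σv)²)]
Numerator: 15×2620 − 250×175 = -4450
Denominator: √[(80280 − 62500)(39915 − 30625)] = √[17780 × 9290] = 12852.0893
r = -4450 / 12852.0893 ≈ -0.346

-0.346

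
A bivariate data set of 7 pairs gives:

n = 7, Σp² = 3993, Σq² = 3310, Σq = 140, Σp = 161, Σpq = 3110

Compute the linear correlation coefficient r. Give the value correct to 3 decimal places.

-0.286

r = (nΣpq − ΣpΣq) / √[(nΣp² − (Σp)²)(nΣq² − (Σq)²)]
Numerator: 7×3110 − 161×140 = -770
Denominator: √[(27951 − 25921)(23170 − 19600)] = √[2030 × 3570] = 2692.0438
r = -770 / 2692.0438 ≈ -0.286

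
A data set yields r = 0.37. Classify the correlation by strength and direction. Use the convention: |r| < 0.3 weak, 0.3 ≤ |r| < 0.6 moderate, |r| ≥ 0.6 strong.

moderate positive

r = 0.37 > 0 so the relationship is positive.
|r| = 0.37, which falls in the moderate range.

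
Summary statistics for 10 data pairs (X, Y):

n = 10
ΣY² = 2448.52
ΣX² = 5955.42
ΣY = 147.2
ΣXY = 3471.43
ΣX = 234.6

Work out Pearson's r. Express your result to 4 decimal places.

0.0508

r = (nΣXY − ΣXΣY) / √[(nΣX² − (ΣX)²)(nΣY² − (ΣY)²)]
Numerator: 10×3471.43 − 234.6×147.2 = 181.18
Denominator: √[(59554.2 − 55037.16)(24485.2 − 21667.84)] = √[4517.04 × 2817.36] = 3567.3699
r = 181.18 / 3567.3699 ≈ 0.0508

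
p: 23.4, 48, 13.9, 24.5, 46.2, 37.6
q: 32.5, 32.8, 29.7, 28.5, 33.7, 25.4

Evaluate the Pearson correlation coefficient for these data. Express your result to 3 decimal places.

0.303

n = 6, Σp = 193.6, Σq = 182.6, Σp² = 7193.22, Σq² = 5607.28, Σpq = 5957.96
nΣpq − ΣpΣq = 35747.76 − 35351.36 = 396.4
nΣp² − (Σp)² = 43159.32 − 37480.96 = 5678.36; nΣq² − (Σq)² = 33643.68 − 33342.76 = 300.92
r = 396.4 / √(5678.36 × 300.92) = 396.4 / 1307.1848 ≈ 0.303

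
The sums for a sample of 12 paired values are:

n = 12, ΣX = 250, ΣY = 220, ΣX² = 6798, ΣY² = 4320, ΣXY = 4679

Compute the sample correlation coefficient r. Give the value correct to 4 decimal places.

r = (nΣXY − ΣXΣY) / √[(nΣX² − (ΣX)²)(nΣY² − (ΣY)²)]
Numerator: 12×4679 − 250×220 = 1148
Denominator: √[(81576 − 62500)(51840 − 48400)] = √[19076 × 3440] = 8100.7061
r = 1148 / 8100.7061 ≈ 0.1417

0.1417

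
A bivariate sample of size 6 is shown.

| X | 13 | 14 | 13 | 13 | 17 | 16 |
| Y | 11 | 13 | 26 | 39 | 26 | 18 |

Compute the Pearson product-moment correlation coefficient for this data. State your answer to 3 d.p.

n = 6, ΣX = 86, ΣY = 133, ΣX² = 1248, ΣY² = 3487, ΣXY = 1900
nΣXY − ΣXΣY = 11400 − 11438 = -38
nΣX² − (ΣX)² = 7488 − 7396 = 92; nΣY² − (ΣY)² = 20922 − 17689 = 3233
r = -38 / √(92 × 3233) = -38 / 545.3769 ≈ -0.070

-0.070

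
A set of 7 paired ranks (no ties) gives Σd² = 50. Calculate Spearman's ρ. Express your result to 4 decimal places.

ρ = 1 − 6Σd² / [n(n²−1)] = 1 − 6×50 / (7×48)
  = 1 − 300/336 = 1 − 0.89286 ≈ 0.1071

0.1071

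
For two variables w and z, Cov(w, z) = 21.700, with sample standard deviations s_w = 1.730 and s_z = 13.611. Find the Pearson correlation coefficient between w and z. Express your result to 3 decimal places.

r = Cov(w,z) / (s_w · s_z) = 21.700 / (1.730 × 13.611)
  = 21.700 / 23.5470 ≈ 0.922

0.922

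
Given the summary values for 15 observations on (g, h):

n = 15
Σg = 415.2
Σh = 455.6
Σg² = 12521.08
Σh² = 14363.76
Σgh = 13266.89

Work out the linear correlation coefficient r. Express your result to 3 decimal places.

0.892

r = (nΣgh − ΣgΣh) / √[(nΣg² − (Σg)²)(nΣh² − (Σh)²)]
Numerator: 15×13266.89 − 415.2×455.6 = 9838.23
Denominator: √[(187816.2 − 172391.04)(215456.4 − 207571.36)] = √[15425.16 × 7885.04] = 11028.5087
r = 9838.23 / 11028.5087 ≈ 0.892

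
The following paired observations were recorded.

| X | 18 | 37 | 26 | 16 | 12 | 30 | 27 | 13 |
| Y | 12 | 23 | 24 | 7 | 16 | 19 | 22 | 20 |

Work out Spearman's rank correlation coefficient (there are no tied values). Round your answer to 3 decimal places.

0.524

Rank X: 4, 8, 5, 3, 1, 7, 6, 2
Rank Y: 2, 7, 8, 1, 3, 4, 6, 5
d = rank(X) − rank(Y): 2, 1, -3, 2, -2, 3, 0, -3; Σd² = 40
ρ = 1 − 6Σd² / [n(n²−1)] = 1 − 6×40 / (8×63) = 1 − 240/504 ≈ 0.524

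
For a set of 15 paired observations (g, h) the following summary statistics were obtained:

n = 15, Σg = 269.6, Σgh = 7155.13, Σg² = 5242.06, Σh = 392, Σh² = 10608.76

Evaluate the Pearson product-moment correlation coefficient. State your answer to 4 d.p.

r = (nΣgh − ΣgΣh) / √[(nΣg² − (Σg)²)(nΣh² − (Σh)²)]
Numerator: 15×7155.13 − 269.6×392 = 1643.75
Denominator: √[(78630.9 − 72684.16)(159131.4 − 153664)] = √[5946.74 × 5467.4] = 5702.0353
r = 1643.75 / 5702.0353 ≈ 0.2883

0.2883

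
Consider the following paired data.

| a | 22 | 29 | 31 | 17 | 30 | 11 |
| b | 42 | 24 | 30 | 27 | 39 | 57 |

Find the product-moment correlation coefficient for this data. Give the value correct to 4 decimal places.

-0.6135

n = 6, Σa = 140, Σb = 219, Σa² = 3596, Σb² = 8739, Σab = 4806
nΣab − ΣaΣb = 28836 − 30660 = -1824
nΣa² − (Σa)² = 21576 − 19600 = 1976; nΣb² − (Σb)² = 52434 − 47961 = 4473
r = -1824 / √(1976 × 4473) = -1824 / 2972.9864 ≈ -0.6135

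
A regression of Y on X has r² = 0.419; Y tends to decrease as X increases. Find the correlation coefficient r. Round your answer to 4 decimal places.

|r| = √0.419 = 0.6473
The association is negative, so r = −0.6473.

-0.6473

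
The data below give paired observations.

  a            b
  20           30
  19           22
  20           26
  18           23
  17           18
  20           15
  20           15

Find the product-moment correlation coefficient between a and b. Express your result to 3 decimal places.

n = 7, Σa = 134, Σb = 149, Σa² = 2574, Σb² = 3363, Σab = 2858
nΣab − ΣaΣb = 20006 − 19966 = 40
nΣa² − (Σa)² = 18018 − 17956 = 62; nΣb² − (Σb)² = 23541 − 22201 = 1340
r = 40 / √(62 × 1340) = 40 / 288.2360 ≈ 0.139

0.139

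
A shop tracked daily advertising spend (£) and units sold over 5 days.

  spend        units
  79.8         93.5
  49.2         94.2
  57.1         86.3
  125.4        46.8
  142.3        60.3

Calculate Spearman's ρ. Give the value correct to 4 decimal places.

Rank spend: 3, 1, 2, 4, 5
Rank units: 4, 5, 3, 1, 2
d = rank(spend) − rank(units): -1, -4, -1, 3, 3; Σd² = 36
ρ = 1 − 6Σd² / [n(n²−1)] = 1 − 6×36 / (5×24) = 1 − 216/120 ≈ -0.8000

-0.8000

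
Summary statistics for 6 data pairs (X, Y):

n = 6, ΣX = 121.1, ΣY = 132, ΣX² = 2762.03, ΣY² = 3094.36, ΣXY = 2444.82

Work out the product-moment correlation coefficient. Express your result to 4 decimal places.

-0.8919

r = (nΣXY − ΣXΣY) / √[(nΣX² − (ΣX)²)(nΣY² − (ΣY)²)]
Numerator: 6×2444.82 − 121.1×132 = -1316.28
Denominator: √[(16572.18 − 14665.21)(18566.16 − 17424)] = √[1906.97 × 1142.16] = 1475.8268
r = -1316.28 / 1475.8268 ≈ -0.8919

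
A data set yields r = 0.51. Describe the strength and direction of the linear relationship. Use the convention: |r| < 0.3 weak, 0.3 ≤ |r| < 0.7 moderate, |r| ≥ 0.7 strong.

moderate positive

r = 0.51 > 0 so the relationship is positive.
|r| = 0.51, which falls in the moderate range.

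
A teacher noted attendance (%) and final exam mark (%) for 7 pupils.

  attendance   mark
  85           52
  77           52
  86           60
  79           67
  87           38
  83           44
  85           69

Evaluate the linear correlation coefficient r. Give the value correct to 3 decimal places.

n = 7, Σx = 582, Σy = 382, Σx² = 48474, Σy² = 21638, Σxy = 31700
nΣxy − ΣxΣy = 221900 − 222324 = -424
nΣx² − (Σx)² = 339318 − 338724 = 594; nΣy² − (Σy)² = 151466 − 145924 = 5542
r = -424 / √(594 × 5542) = -424 / 1814.3726 ≈ -0.234

-0.234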